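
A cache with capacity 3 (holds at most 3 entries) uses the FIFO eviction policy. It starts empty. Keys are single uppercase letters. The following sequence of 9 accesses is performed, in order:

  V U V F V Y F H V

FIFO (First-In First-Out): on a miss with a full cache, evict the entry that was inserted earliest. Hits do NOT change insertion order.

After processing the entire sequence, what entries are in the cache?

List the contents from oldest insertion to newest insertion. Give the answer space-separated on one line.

FIFO simulation (capacity=3):
  1. access V: MISS. Cache (old->new): [V]
  2. access U: MISS. Cache (old->new): [V U]
  3. access V: HIT. Cache (old->new): [V U]
  4. access F: MISS. Cache (old->new): [V U F]
  5. access V: HIT. Cache (old->new): [V U F]
  6. access Y: MISS, evict V. Cache (old->new): [U F Y]
  7. access F: HIT. Cache (old->new): [U F Y]
  8. access H: MISS, evict U. Cache (old->new): [F Y H]
  9. access V: MISS, evict F. Cache (old->new): [Y H V]
Total: 3 hits, 6 misses, 3 evictions

Answer: Y H V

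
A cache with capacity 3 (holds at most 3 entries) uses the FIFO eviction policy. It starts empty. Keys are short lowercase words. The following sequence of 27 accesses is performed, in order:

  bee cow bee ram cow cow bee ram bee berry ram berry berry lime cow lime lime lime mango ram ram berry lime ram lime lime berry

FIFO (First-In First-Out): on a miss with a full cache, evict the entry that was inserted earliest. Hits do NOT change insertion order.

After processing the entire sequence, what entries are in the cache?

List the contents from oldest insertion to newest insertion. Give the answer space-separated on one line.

FIFO simulation (capacity=3):
  1. access bee: MISS. Cache (old->new): [bee]
  2. access cow: MISS. Cache (old->new): [bee cow]
  3. access bee: HIT. Cache (old->new): [bee cow]
  4. access ram: MISS. Cache (old->new): [bee cow ram]
  5. access cow: HIT. Cache (old->new): [bee cow ram]
  6. access cow: HIT. Cache (old->new): [bee cow ram]
  7. access bee: HIT. Cache (old->new): [bee cow ram]
  8. access ram: HIT. Cache (old->new): [bee cow ram]
  9. access bee: HIT. Cache (old->new): [bee cow ram]
  10. access berry: MISS, evict bee. Cache (old->new): [cow ram berry]
  11. access ram: HIT. Cache (old->new): [cow ram berry]
  12. access berry: HIT. Cache (old->new): [cow ram berry]
  13. access berry: HIT. Cache (old->new): [cow ram berry]
  14. access lime: MISS, evict cow. Cache (old->new): [ram berry lime]
  15. access cow: MISS, evict ram. Cache (old->new): [berry lime cow]
  16. access lime: HIT. Cache (old->new): [berry lime cow]
  17. access lime: HIT. Cache (old->new): [berry lime cow]
  18. access lime: HIT. Cache (old->new): [berry lime cow]
  19. access mango: MISS, evict berry. Cache (old->new): [lime cow mango]
  20. access ram: MISS, evict lime. Cache (old->new): [cow mango ram]
  21. access ram: HIT. Cache (old->new): [cow mango ram]
  22. access berry: MISS, evict cow. Cache (old->new): [mango ram berry]
  23. access lime: MISS, evict mango. Cache (old->new): [ram berry lime]
  24. access ram: HIT. Cache (old->new): [ram berry lime]
  25. access lime: HIT. Cache (old->new): [ram berry lime]
  26. access lime: HIT. Cache (old->new): [ram berry lime]
  27. access berry: HIT. Cache (old->new): [ram berry lime]
Total: 17 hits, 10 misses, 7 evictions

Answer: ram berry lime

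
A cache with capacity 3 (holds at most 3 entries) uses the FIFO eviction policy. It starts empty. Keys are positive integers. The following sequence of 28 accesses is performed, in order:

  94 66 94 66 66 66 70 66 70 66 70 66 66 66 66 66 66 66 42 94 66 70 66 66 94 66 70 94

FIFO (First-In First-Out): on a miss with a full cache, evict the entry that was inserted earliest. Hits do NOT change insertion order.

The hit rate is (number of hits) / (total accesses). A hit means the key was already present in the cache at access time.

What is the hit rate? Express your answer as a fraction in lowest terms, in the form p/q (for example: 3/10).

Answer: 3/4

Derivation:
FIFO simulation (capacity=3):
  1. access 94: MISS. Cache (old->new): [94]
  2. access 66: MISS. Cache (old->new): [94 66]
  3. access 94: HIT. Cache (old->new): [94 66]
  4. access 66: HIT. Cache (old->new): [94 66]
  5. access 66: HIT. Cache (old->new): [94 66]
  6. access 66: HIT. Cache (old->new): [94 66]
  7. access 70: MISS. Cache (old->new): [94 66 70]
  8. access 66: HIT. Cache (old->new): [94 66 70]
  9. access 70: HIT. Cache (old->new): [94 66 70]
  10. access 66: HIT. Cache (old->new): [94 66 70]
  11. access 70: HIT. Cache (old->new): [94 66 70]
  12. access 66: HIT. Cache (old->new): [94 66 70]
  13. access 66: HIT. Cache (old->new): [94 66 70]
  14. access 66: HIT. Cache (old->new): [94 66 70]
  15. access 66: HIT. Cache (old->new): [94 66 70]
  16. access 66: HIT. Cache (old->new): [94 66 70]
  17. access 66: HIT. Cache (old->new): [94 66 70]
  18. access 66: HIT. Cache (old->new): [94 66 70]
  19. access 42: MISS, evict 94. Cache (old->new): [66 70 42]
  20. access 94: MISS, evict 66. Cache (old->new): [70 42 94]
  21. access 66: MISS, evict 70. Cache (old->new): [42 94 66]
  22. access 70: MISS, evict 42. Cache (old->new): [94 66 70]
  23. access 66: HIT. Cache (old->new): [94 66 70]
  24. access 66: HIT. Cache (old->new): [94 66 70]
  25. access 94: HIT. Cache (old->new): [94 66 70]
  26. access 66: HIT. Cache (old->new): [94 66 70]
  27. access 70: HIT. Cache (old->new): [94 66 70]
  28. access 94: HIT. Cache (old->new): [94 66 70]
Total: 21 hits, 7 misses, 4 evictions

Hit rate = 21/28 = 3/4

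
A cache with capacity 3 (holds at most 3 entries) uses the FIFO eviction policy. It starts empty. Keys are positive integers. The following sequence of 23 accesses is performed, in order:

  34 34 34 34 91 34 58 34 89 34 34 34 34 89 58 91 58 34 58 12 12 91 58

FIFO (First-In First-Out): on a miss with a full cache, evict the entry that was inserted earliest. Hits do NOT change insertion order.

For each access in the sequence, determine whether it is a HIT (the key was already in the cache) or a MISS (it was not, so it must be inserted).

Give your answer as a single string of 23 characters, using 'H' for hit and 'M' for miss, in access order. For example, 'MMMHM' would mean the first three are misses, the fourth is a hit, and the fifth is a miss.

FIFO simulation (capacity=3):
  1. access 34: MISS. Cache (old->new): [34]
  2. access 34: HIT. Cache (old->new): [34]
  3. access 34: HIT. Cache (old->new): [34]
  4. access 34: HIT. Cache (old->new): [34]
  5. access 91: MISS. Cache (old->new): [34 91]
  6. access 34: HIT. Cache (old->new): [34 91]
  7. access 58: MISS. Cache (old->new): [34 91 58]
  8. access 34: HIT. Cache (old->new): [34 91 58]
  9. access 89: MISS, evict 34. Cache (old->new): [91 58 89]
  10. access 34: MISS, evict 91. Cache (old->new): [58 89 34]
  11. access 34: HIT. Cache (old->new): [58 89 34]
  12. access 34: HIT. Cache (old->new): [58 89 34]
  13. access 34: HIT. Cache (old->new): [58 89 34]
  14. access 89: HIT. Cache (old->new): [58 89 34]
  15. access 58: HIT. Cache (old->new): [58 89 34]
  16. access 91: MISS, evict 58. Cache (old->new): [89 34 91]
  17. access 58: MISS, evict 89. Cache (old->new): [34 91 58]
  18. access 34: HIT. Cache (old->new): [34 91 58]
  19. access 58: HIT. Cache (old->new): [34 91 58]
  20. access 12: MISS, evict 34. Cache (old->new): [91 58 12]
  21. access 12: HIT. Cache (old->new): [91 58 12]
  22. access 91: HIT. Cache (old->new): [91 58 12]
  23. access 58: HIT. Cache (old->new): [91 58 12]
Total: 15 hits, 8 misses, 5 evictions

Answer: MHHHMHMHMMHHHHHMMHHMHHH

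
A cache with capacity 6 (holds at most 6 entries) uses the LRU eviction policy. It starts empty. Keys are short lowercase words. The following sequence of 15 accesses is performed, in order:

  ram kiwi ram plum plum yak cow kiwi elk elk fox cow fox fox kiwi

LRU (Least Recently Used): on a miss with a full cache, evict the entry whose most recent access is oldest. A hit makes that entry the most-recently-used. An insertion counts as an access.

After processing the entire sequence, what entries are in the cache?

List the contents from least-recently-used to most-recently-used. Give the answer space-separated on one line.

LRU simulation (capacity=6):
  1. access ram: MISS. Cache (LRU->MRU): [ram]
  2. access kiwi: MISS. Cache (LRU->MRU): [ram kiwi]
  3. access ram: HIT. Cache (LRU->MRU): [kiwi ram]
  4. access plum: MISS. Cache (LRU->MRU): [kiwi ram plum]
  5. access plum: HIT. Cache (LRU->MRU): [kiwi ram plum]
  6. access yak: MISS. Cache (LRU->MRU): [kiwi ram plum yak]
  7. access cow: MISS. Cache (LRU->MRU): [kiwi ram plum yak cow]
  8. access kiwi: HIT. Cache (LRU->MRU): [ram plum yak cow kiwi]
  9. access elk: MISS. Cache (LRU->MRU): [ram plum yak cow kiwi elk]
  10. access elk: HIT. Cache (LRU->MRU): [ram plum yak cow kiwi elk]
  11. access fox: MISS, evict ram. Cache (LRU->MRU): [plum yak cow kiwi elk fox]
  12. access cow: HIT. Cache (LRU->MRU): [plum yak kiwi elk fox cow]
  13. access fox: HIT. Cache (LRU->MRU): [plum yak kiwi elk cow fox]
  14. access fox: HIT. Cache (LRU->MRU): [plum yak kiwi elk cow fox]
  15. access kiwi: HIT. Cache (LRU->MRU): [plum yak elk cow fox kiwi]
Total: 8 hits, 7 misses, 1 evictions

Answer: plum yak elk cow fox kiwi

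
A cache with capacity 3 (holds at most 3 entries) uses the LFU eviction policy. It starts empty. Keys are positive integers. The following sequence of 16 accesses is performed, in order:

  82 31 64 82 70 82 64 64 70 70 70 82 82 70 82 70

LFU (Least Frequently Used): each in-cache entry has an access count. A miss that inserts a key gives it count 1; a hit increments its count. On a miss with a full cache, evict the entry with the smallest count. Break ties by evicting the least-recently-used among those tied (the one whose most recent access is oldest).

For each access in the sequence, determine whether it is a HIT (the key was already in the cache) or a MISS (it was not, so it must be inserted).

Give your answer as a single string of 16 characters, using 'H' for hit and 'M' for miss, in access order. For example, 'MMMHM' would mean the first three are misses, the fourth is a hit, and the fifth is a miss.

LFU simulation (capacity=3):
  1. access 82: MISS. Cache: [82(c=1)]
  2. access 31: MISS. Cache: [82(c=1) 31(c=1)]
  3. access 64: MISS. Cache: [82(c=1) 31(c=1) 64(c=1)]
  4. access 82: HIT, count now 2. Cache: [31(c=1) 64(c=1) 82(c=2)]
  5. access 70: MISS, evict 31(c=1). Cache: [64(c=1) 70(c=1) 82(c=2)]
  6. access 82: HIT, count now 3. Cache: [64(c=1) 70(c=1) 82(c=3)]
  7. access 64: HIT, count now 2. Cache: [70(c=1) 64(c=2) 82(c=3)]
  8. access 64: HIT, count now 3. Cache: [70(c=1) 82(c=3) 64(c=3)]
  9. access 70: HIT, count now 2. Cache: [70(c=2) 82(c=3) 64(c=3)]
  10. access 70: HIT, count now 3. Cache: [82(c=3) 64(c=3) 70(c=3)]
  11. access 70: HIT, count now 4. Cache: [82(c=3) 64(c=3) 70(c=4)]
  12. access 82: HIT, count now 4. Cache: [64(c=3) 70(c=4) 82(c=4)]
  13. access 82: HIT, count now 5. Cache: [64(c=3) 70(c=4) 82(c=5)]
  14. access 70: HIT, count now 5. Cache: [64(c=3) 82(c=5) 70(c=5)]
  15. access 82: HIT, count now 6. Cache: [64(c=3) 70(c=5) 82(c=6)]
  16. access 70: HIT, count now 6. Cache: [64(c=3) 82(c=6) 70(c=6)]
Total: 12 hits, 4 misses, 1 evictions

Answer: MMMHMHHHHHHHHHHH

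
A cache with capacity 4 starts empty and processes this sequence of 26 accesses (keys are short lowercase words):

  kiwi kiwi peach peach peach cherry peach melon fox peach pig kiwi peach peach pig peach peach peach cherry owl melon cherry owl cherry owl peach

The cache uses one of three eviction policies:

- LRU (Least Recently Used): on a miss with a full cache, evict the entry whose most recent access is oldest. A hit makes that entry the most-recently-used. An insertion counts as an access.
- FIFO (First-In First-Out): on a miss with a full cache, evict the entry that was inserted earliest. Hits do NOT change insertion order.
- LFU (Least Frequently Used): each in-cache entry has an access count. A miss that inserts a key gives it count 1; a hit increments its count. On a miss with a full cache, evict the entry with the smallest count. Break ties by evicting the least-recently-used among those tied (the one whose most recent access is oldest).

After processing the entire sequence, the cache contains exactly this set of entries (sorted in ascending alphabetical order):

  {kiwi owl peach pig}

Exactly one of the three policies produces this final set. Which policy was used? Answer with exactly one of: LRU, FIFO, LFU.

Simulating under each policy and comparing final sets:
  LRU: final set = {cherry melon owl peach} -> differs
  FIFO: final set = {cherry melon owl peach} -> differs
  LFU: final set = {kiwi owl peach pig} -> MATCHES target
Only LFU produces the target set.

Answer: LFU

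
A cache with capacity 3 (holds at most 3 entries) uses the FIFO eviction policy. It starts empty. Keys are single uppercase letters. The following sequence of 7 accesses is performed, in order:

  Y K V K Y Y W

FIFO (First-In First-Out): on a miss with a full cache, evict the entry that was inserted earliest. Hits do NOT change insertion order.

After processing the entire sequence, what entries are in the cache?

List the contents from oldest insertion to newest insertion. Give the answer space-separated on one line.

Answer: K V W

Derivation:
FIFO simulation (capacity=3):
  1. access Y: MISS. Cache (old->new): [Y]
  2. access K: MISS. Cache (old->new): [Y K]
  3. access V: MISS. Cache (old->new): [Y K V]
  4. access K: HIT. Cache (old->new): [Y K V]
  5. access Y: HIT. Cache (old->new): [Y K V]
  6. access Y: HIT. Cache (old->new): [Y K V]
  7. access W: MISS, evict Y. Cache (old->new): [K V W]
Total: 3 hits, 4 misses, 1 evictions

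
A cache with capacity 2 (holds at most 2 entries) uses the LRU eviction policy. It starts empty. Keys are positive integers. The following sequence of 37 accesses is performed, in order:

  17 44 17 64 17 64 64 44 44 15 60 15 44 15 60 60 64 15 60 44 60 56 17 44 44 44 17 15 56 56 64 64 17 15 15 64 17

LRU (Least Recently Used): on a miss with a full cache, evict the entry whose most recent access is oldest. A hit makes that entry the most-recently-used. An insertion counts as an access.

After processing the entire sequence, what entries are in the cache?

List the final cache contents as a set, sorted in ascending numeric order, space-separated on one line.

LRU simulation (capacity=2):
  1. access 17: MISS. Cache (LRU->MRU): [17]
  2. access 44: MISS. Cache (LRU->MRU): [17 44]
  3. access 17: HIT. Cache (LRU->MRU): [44 17]
  4. access 64: MISS, evict 44. Cache (LRU->MRU): [17 64]
  5. access 17: HIT. Cache (LRU->MRU): [64 17]
  6. access 64: HIT. Cache (LRU->MRU): [17 64]
  7. access 64: HIT. Cache (LRU->MRU): [17 64]
  8. access 44: MISS, evict 17. Cache (LRU->MRU): [64 44]
  9. access 44: HIT. Cache (LRU->MRU): [64 44]
  10. access 15: MISS, evict 64. Cache (LRU->MRU): [44 15]
  11. access 60: MISS, evict 44. Cache (LRU->MRU): [15 60]
  12. access 15: HIT. Cache (LRU->MRU): [60 15]
  13. access 44: MISS, evict 60. Cache (LRU->MRU): [15 44]
  14. access 15: HIT. Cache (LRU->MRU): [44 15]
  15. access 60: MISS, evict 44. Cache (LRU->MRU): [15 60]
  16. access 60: HIT. Cache (LRU->MRU): [15 60]
  17. access 64: MISS, evict 15. Cache (LRU->MRU): [60 64]
  18. access 15: MISS, evict 60. Cache (LRU->MRU): [64 15]
  19. access 60: MISS, evict 64. Cache (LRU->MRU): [15 60]
  20. access 44: MISS, evict 15. Cache (LRU->MRU): [60 44]
  21. access 60: HIT. Cache (LRU->MRU): [44 60]
  22. access 56: MISS, evict 44. Cache (LRU->MRU): [60 56]
  23. access 17: MISS, evict 60. Cache (LRU->MRU): [56 17]
  24. access 44: MISS, evict 56. Cache (LRU->MRU): [17 44]
  25. access 44: HIT. Cache (LRU->MRU): [17 44]
  26. access 44: HIT. Cache (LRU->MRU): [17 44]
  27. access 17: HIT. Cache (LRU->MRU): [44 17]
  28. access 15: MISS, evict 44. Cache (LRU->MRU): [17 15]
  29. access 56: MISS, evict 17. Cache (LRU->MRU): [15 56]
  30. access 56: HIT. Cache (LRU->MRU): [15 56]
  31. access 64: MISS, evict 15. Cache (LRU->MRU): [56 64]
  32. access 64: HIT. Cache (LRU->MRU): [56 64]
  33. access 17: MISS, evict 56. Cache (LRU->MRU): [64 17]
  34. access 15: MISS, evict 64. Cache (LRU->MRU): [17 15]
  35. access 15: HIT. Cache (LRU->MRU): [17 15]
  36. access 64: MISS, evict 17. Cache (LRU->MRU): [15 64]
  37. access 17: MISS, evict 15. Cache (LRU->MRU): [64 17]
Total: 15 hits, 22 misses, 20 evictions

Answer: 17 64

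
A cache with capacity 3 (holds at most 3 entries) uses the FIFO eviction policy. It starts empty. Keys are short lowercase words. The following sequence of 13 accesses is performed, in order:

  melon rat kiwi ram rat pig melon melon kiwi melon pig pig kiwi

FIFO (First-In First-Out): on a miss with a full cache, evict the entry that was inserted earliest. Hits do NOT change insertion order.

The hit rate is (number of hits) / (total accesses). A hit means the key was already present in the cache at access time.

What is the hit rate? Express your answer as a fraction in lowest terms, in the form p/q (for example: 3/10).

Answer: 6/13

Derivation:
FIFO simulation (capacity=3):
  1. access melon: MISS. Cache (old->new): [melon]
  2. access rat: MISS. Cache (old->new): [melon rat]
  3. access kiwi: MISS. Cache (old->new): [melon rat kiwi]
  4. access ram: MISS, evict melon. Cache (old->new): [rat kiwi ram]
  5. access rat: HIT. Cache (old->new): [rat kiwi ram]
  6. access pig: MISS, evict rat. Cache (old->new): [kiwi ram pig]
  7. access melon: MISS, evict kiwi. Cache (old->new): [ram pig melon]
  8. access melon: HIT. Cache (old->new): [ram pig melon]
  9. access kiwi: MISS, evict ram. Cache (old->new): [pig melon kiwi]
  10. access melon: HIT. Cache (old->new): [pig melon kiwi]
  11. access pig: HIT. Cache (old->new): [pig melon kiwi]
  12. access pig: HIT. Cache (old->new): [pig melon kiwi]
  13. access kiwi: HIT. Cache (old->new): [pig melon kiwi]
Total: 6 hits, 7 misses, 4 evictions

Hit rate = 6/13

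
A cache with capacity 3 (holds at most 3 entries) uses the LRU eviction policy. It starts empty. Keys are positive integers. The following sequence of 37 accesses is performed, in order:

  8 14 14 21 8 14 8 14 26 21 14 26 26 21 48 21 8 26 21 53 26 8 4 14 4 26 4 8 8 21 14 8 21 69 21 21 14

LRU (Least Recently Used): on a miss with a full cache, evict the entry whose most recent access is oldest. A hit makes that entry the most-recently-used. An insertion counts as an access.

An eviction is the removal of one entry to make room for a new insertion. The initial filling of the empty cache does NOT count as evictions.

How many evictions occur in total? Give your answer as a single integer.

Answer: 15

Derivation:
LRU simulation (capacity=3):
  1. access 8: MISS. Cache (LRU->MRU): [8]
  2. access 14: MISS. Cache (LRU->MRU): [8 14]
  3. access 14: HIT. Cache (LRU->MRU): [8 14]
  4. access 21: MISS. Cache (LRU->MRU): [8 14 21]
  5. access 8: HIT. Cache (LRU->MRU): [14 21 8]
  6. access 14: HIT. Cache (LRU->MRU): [21 8 14]
  7. access 8: HIT. Cache (LRU->MRU): [21 14 8]
  8. access 14: HIT. Cache (LRU->MRU): [21 8 14]
  9. access 26: MISS, evict 21. Cache (LRU->MRU): [8 14 26]
  10. access 21: MISS, evict 8. Cache (LRU->MRU): [14 26 21]
  11. access 14: HIT. Cache (LRU->MRU): [26 21 14]
  12. access 26: HIT. Cache (LRU->MRU): [21 14 26]
  13. access 26: HIT. Cache (LRU->MRU): [21 14 26]
  14. access 21: HIT. Cache (LRU->MRU): [14 26 21]
  15. access 48: MISS, evict 14. Cache (LRU->MRU): [26 21 48]
  16. access 21: HIT. Cache (LRU->MRU): [26 48 21]
  17. access 8: MISS, evict 26. Cache (LRU->MRU): [48 21 8]
  18. access 26: MISS, evict 48. Cache (LRU->MRU): [21 8 26]
  19. access 21: HIT. Cache (LRU->MRU): [8 26 21]
  20. access 53: MISS, evict 8. Cache (LRU->MRU): [26 21 53]
  21. access 26: HIT. Cache (LRU->MRU): [21 53 26]
  22. access 8: MISS, evict 21. Cache (LRU->MRU): [53 26 8]
  23. access 4: MISS, evict 53. Cache (LRU->MRU): [26 8 4]
  24. access 14: MISS, evict 26. Cache (LRU->MRU): [8 4 14]
  25. access 4: HIT. Cache (LRU->MRU): [8 14 4]
  26. access 26: MISS, evict 8. Cache (LRU->MRU): [14 4 26]
  27. access 4: HIT. Cache (LRU->MRU): [14 26 4]
  28. access 8: MISS, evict 14. Cache (LRU->MRU): [26 4 8]
  29. access 8: HIT. Cache (LRU->MRU): [26 4 8]
  30. access 21: MISS, evict 26. Cache (LRU->MRU): [4 8 21]
  31. access 14: MISS, evict 4. Cache (LRU->MRU): [8 21 14]
  32. access 8: HIT. Cache (LRU->MRU): [21 14 8]
  33. access 21: HIT. Cache (LRU->MRU): [14 8 21]
  34. access 69: MISS, evict 14. Cache (LRU->MRU): [8 21 69]
  35. access 21: HIT. Cache (LRU->MRU): [8 69 21]
  36. access 21: HIT. Cache (LRU->MRU): [8 69 21]
  37. access 14: MISS, evict 8. Cache (LRU->MRU): [69 21 14]
Total: 19 hits, 18 misses, 15 evictions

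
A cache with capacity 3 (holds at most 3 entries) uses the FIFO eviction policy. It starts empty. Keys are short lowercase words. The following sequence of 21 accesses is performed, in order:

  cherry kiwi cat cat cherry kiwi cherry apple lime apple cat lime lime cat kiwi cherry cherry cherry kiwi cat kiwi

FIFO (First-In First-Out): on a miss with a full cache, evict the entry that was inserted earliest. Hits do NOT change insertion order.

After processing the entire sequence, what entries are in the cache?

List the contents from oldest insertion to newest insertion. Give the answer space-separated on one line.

Answer: kiwi cherry cat

Derivation:
FIFO simulation (capacity=3):
  1. access cherry: MISS. Cache (old->new): [cherry]
  2. access kiwi: MISS. Cache (old->new): [cherry kiwi]
  3. access cat: MISS. Cache (old->new): [cherry kiwi cat]
  4. access cat: HIT. Cache (old->new): [cherry kiwi cat]
  5. access cherry: HIT. Cache (old->new): [cherry kiwi cat]
  6. access kiwi: HIT. Cache (old->new): [cherry kiwi cat]
  7. access cherry: HIT. Cache (old->new): [cherry kiwi cat]
  8. access apple: MISS, evict cherry. Cache (old->new): [kiwi cat apple]
  9. access lime: MISS, evict kiwi. Cache (old->new): [cat apple lime]
  10. access apple: HIT. Cache (old->new): [cat apple lime]
  11. access cat: HIT. Cache (old->new): [cat apple lime]
  12. access lime: HIT. Cache (old->new): [cat apple lime]
  13. access lime: HIT. Cache (old->new): [cat apple lime]
  14. access cat: HIT. Cache (old->new): [cat apple lime]
  15. access kiwi: MISS, evict cat. Cache (old->new): [apple lime kiwi]
  16. access cherry: MISS, evict apple. Cache (old->new): [lime kiwi cherry]
  17. access cherry: HIT. Cache (old->new): [lime kiwi cherry]
  18. access cherry: HIT. Cache (old->new): [lime kiwi cherry]
  19. access kiwi: HIT. Cache (old->new): [lime kiwi cherry]
  20. access cat: MISS, evict lime. Cache (old->new): [kiwi cherry cat]
  21. access kiwi: HIT. Cache (old->new): [kiwi cherry cat]
Total: 13 hits, 8 misses, 5 evictions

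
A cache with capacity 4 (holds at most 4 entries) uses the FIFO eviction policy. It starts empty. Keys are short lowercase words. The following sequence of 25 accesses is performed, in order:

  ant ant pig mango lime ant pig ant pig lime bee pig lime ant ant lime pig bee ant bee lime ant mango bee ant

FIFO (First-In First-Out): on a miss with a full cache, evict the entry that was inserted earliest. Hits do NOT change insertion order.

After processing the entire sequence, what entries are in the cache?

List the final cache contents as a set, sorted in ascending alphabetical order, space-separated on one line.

Answer: ant bee mango pig

Derivation:
FIFO simulation (capacity=4):
  1. access ant: MISS. Cache (old->new): [ant]
  2. access ant: HIT. Cache (old->new): [ant]
  3. access pig: MISS. Cache (old->new): [ant pig]
  4. access mango: MISS. Cache (old->new): [ant pig mango]
  5. access lime: MISS. Cache (old->new): [ant pig mango lime]
  6. access ant: HIT. Cache (old->new): [ant pig mango lime]
  7. access pig: HIT. Cache (old->new): [ant pig mango lime]
  8. access ant: HIT. Cache (old->new): [ant pig mango lime]
  9. access pig: HIT. Cache (old->new): [ant pig mango lime]
  10. access lime: HIT. Cache (old->new): [ant pig mango lime]
  11. access bee: MISS, evict ant. Cache (old->new): [pig mango lime bee]
  12. access pig: HIT. Cache (old->new): [pig mango lime bee]
  13. access lime: HIT. Cache (old->new): [pig mango lime bee]
  14. access ant: MISS, evict pig. Cache (old->new): [mango lime bee ant]
  15. access ant: HIT. Cache (old->new): [mango lime bee ant]
  16. access lime: HIT. Cache (old->new): [mango lime bee ant]
  17. access pig: MISS, evict mango. Cache (old->new): [lime bee ant pig]
  18. access bee: HIT. Cache (old->new): [lime bee ant pig]
  19. access ant: HIT. Cache (old->new): [lime bee ant pig]
  20. access bee: HIT. Cache (old->new): [lime bee ant pig]
  21. access lime: HIT. Cache (old->new): [lime bee ant pig]
  22. access ant: HIT. Cache (old->new): [lime bee ant pig]
  23. access mango: MISS, evict lime. Cache (old->new): [bee ant pig mango]
  24. access bee: HIT. Cache (old->new): [bee ant pig mango]
  25. access ant: HIT. Cache (old->new): [bee ant pig mango]
Total: 17 hits, 8 misses, 4 evictions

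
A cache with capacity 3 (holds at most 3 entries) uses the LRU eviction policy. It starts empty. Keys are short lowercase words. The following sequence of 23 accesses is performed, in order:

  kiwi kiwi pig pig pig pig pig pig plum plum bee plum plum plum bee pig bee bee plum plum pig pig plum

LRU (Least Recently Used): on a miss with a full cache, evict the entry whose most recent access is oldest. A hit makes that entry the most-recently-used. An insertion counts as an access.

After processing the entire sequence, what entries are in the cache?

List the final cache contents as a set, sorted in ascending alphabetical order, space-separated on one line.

Answer: bee pig plum

Derivation:
LRU simulation (capacity=3):
  1. access kiwi: MISS. Cache (LRU->MRU): [kiwi]
  2. access kiwi: HIT. Cache (LRU->MRU): [kiwi]
  3. access pig: MISS. Cache (LRU->MRU): [kiwi pig]
  4. access pig: HIT. Cache (LRU->MRU): [kiwi pig]
  5. access pig: HIT. Cache (LRU->MRU): [kiwi pig]
  6. access pig: HIT. Cache (LRU->MRU): [kiwi pig]
  7. access pig: HIT. Cache (LRU->MRU): [kiwi pig]
  8. access pig: HIT. Cache (LRU->MRU): [kiwi pig]
  9. access plum: MISS. Cache (LRU->MRU): [kiwi pig plum]
  10. access plum: HIT. Cache (LRU->MRU): [kiwi pig plum]
  11. access bee: MISS, evict kiwi. Cache (LRU->MRU): [pig plum bee]
  12. access plum: HIT. Cache (LRU->MRU): [pig bee plum]
  13. access plum: HIT. Cache (LRU->MRU): [pig bee plum]
  14. access plum: HIT. Cache (LRU->MRU): [pig bee plum]
  15. access bee: HIT. Cache (LRU->MRU): [pig plum bee]
  16. access pig: HIT. Cache (LRU->MRU): [plum bee pig]
  17. access bee: HIT. Cache (LRU->MRU): [plum pig bee]
  18. access bee: HIT. Cache (LRU->MRU): [plum pig bee]
  19. access plum: HIT. Cache (LRU->MRU): [pig bee plum]
  20. access plum: HIT. Cache (LRU->MRU): [pig bee plum]
  21. access pig: HIT. Cache (LRU->MRU): [bee plum pig]
  22. access pig: HIT. Cache (LRU->MRU): [bee plum pig]
  23. access plum: HIT. Cache (LRU->MRU): [bee pig plum]
Total: 19 hits, 4 misses, 1 evictions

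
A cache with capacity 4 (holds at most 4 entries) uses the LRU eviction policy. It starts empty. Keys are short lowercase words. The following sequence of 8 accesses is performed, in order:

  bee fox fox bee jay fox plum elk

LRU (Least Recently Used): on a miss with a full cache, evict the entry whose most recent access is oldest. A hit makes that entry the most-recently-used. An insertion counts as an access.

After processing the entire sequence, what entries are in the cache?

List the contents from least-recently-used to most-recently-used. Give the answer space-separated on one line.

LRU simulation (capacity=4):
  1. access bee: MISS. Cache (LRU->MRU): [bee]
  2. access fox: MISS. Cache (LRU->MRU): [bee fox]
  3. access fox: HIT. Cache (LRU->MRU): [bee fox]
  4. access bee: HIT. Cache (LRU->MRU): [fox bee]
  5. access jay: MISS. Cache (LRU->MRU): [fox bee jay]
  6. access fox: HIT. Cache (LRU->MRU): [bee jay fox]
  7. access plum: MISS. Cache (LRU->MRU): [bee jay fox plum]
  8. access elk: MISS, evict bee. Cache (LRU->MRU): [jay fox plum elk]
Total: 3 hits, 5 misses, 1 evictions

Answer: jay fox plum elk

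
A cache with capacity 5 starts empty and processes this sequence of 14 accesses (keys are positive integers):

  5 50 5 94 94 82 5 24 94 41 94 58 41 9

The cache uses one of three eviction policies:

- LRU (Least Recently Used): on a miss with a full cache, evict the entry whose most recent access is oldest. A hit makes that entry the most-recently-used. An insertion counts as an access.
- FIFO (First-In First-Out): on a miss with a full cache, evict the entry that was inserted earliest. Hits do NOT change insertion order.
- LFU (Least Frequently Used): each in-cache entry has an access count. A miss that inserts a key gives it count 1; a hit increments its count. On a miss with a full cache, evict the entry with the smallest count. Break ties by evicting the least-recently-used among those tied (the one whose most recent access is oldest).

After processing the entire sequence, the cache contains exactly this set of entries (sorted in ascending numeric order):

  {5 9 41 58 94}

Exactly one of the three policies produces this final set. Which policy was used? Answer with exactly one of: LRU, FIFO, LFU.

Answer: LFU

Derivation:
Simulating under each policy and comparing final sets:
  LRU: final set = {9 24 41 58 94} -> differs
  FIFO: final set = {9 24 41 58 82} -> differs
  LFU: final set = {5 9 41 58 94} -> MATCHES target
Only LFU produces the target set.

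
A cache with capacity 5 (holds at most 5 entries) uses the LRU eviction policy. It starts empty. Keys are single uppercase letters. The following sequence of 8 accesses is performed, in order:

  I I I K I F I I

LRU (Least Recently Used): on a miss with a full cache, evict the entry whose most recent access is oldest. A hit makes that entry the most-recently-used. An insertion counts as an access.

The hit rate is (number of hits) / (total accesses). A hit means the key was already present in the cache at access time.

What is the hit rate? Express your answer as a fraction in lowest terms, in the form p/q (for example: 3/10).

Answer: 5/8

Derivation:
LRU simulation (capacity=5):
  1. access I: MISS. Cache (LRU->MRU): [I]
  2. access I: HIT. Cache (LRU->MRU): [I]
  3. access I: HIT. Cache (LRU->MRU): [I]
  4. access K: MISS. Cache (LRU->MRU): [I K]
  5. access I: HIT. Cache (LRU->MRU): [K I]
  6. access F: MISS. Cache (LRU->MRU): [K I F]
  7. access I: HIT. Cache (LRU->MRU): [K F I]
  8. access I: HIT. Cache (LRU->MRU): [K F I]
Total: 5 hits, 3 misses, 0 evictions

Hit rate = 5/8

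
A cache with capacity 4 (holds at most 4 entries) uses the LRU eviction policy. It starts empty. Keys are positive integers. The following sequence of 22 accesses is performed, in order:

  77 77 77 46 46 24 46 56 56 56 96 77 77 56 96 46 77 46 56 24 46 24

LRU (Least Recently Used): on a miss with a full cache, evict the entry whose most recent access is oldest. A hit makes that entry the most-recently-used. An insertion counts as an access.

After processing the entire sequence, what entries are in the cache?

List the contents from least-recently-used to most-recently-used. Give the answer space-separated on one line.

Answer: 77 56 46 24

Derivation:
LRU simulation (capacity=4):
  1. access 77: MISS. Cache (LRU->MRU): [77]
  2. access 77: HIT. Cache (LRU->MRU): [77]
  3. access 77: HIT. Cache (LRU->MRU): [77]
  4. access 46: MISS. Cache (LRU->MRU): [77 46]
  5. access 46: HIT. Cache (LRU->MRU): [77 46]
  6. access 24: MISS. Cache (LRU->MRU): [77 46 24]
  7. access 46: HIT. Cache (LRU->MRU): [77 24 46]
  8. access 56: MISS. Cache (LRU->MRU): [77 24 46 56]
  9. access 56: HIT. Cache (LRU->MRU): [77 24 46 56]
  10. access 56: HIT. Cache (LRU->MRU): [77 24 46 56]
  11. access 96: MISS, evict 77. Cache (LRU->MRU): [24 46 56 96]
  12. access 77: MISS, evict 24. Cache (LRU->MRU): [46 56 96 77]
  13. access 77: HIT. Cache (LRU->MRU): [46 56 96 77]
  14. access 56: HIT. Cache (LRU->MRU): [46 96 77 56]
  15. access 96: HIT. Cache (LRU->MRU): [46 77 56 96]
  16. access 46: HIT. Cache (LRU->MRU): [77 56 96 46]
  17. access 77: HIT. Cache (LRU->MRU): [56 96 46 77]
  18. access 46: HIT. Cache (LRU->MRU): [56 96 77 46]
  19. access 56: HIT. Cache (LRU->MRU): [96 77 46 56]
  20. access 24: MISS, evict 96. Cache (LRU->MRU): [77 46 56 24]
  21. access 46: HIT. Cache (LRU->MRU): [77 56 24 46]
  22. access 24: HIT. Cache (LRU->MRU): [77 56 46 24]
Total: 15 hits, 7 misses, 3 evictions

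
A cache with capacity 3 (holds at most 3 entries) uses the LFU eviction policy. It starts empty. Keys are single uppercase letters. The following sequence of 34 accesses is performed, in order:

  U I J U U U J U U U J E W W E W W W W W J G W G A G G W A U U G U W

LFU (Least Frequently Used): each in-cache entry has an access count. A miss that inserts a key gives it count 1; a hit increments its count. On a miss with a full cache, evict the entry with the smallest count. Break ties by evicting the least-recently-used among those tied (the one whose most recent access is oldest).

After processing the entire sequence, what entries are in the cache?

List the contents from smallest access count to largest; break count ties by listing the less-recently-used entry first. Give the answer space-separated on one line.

LFU simulation (capacity=3):
  1. access U: MISS. Cache: [U(c=1)]
  2. access I: MISS. Cache: [U(c=1) I(c=1)]
  3. access J: MISS. Cache: [U(c=1) I(c=1) J(c=1)]
  4. access U: HIT, count now 2. Cache: [I(c=1) J(c=1) U(c=2)]
  5. access U: HIT, count now 3. Cache: [I(c=1) J(c=1) U(c=3)]
  6. access U: HIT, count now 4. Cache: [I(c=1) J(c=1) U(c=4)]
  7. access J: HIT, count now 2. Cache: [I(c=1) J(c=2) U(c=4)]
  8. access U: HIT, count now 5. Cache: [I(c=1) J(c=2) U(c=5)]
  9. access U: HIT, count now 6. Cache: [I(c=1) J(c=2) U(c=6)]
  10. access U: HIT, count now 7. Cache: [I(c=1) J(c=2) U(c=7)]
  11. access J: HIT, count now 3. Cache: [I(c=1) J(c=3) U(c=7)]
  12. access E: MISS, evict I(c=1). Cache: [E(c=1) J(c=3) U(c=7)]
  13. access W: MISS, evict E(c=1). Cache: [W(c=1) J(c=3) U(c=7)]
  14. access W: HIT, count now 2. Cache: [W(c=2) J(c=3) U(c=7)]
  15. access E: MISS, evict W(c=2). Cache: [E(c=1) J(c=3) U(c=7)]
  16. access W: MISS, evict E(c=1). Cache: [W(c=1) J(c=3) U(c=7)]
  17. access W: HIT, count now 2. Cache: [W(c=2) J(c=3) U(c=7)]
  18. access W: HIT, count now 3. Cache: [J(c=3) W(c=3) U(c=7)]
  19. access W: HIT, count now 4. Cache: [J(c=3) W(c=4) U(c=7)]
  20. access W: HIT, count now 5. Cache: [J(c=3) W(c=5) U(c=7)]
  21. access J: HIT, count now 4. Cache: [J(c=4) W(c=5) U(c=7)]
  22. access G: MISS, evict J(c=4). Cache: [G(c=1) W(c=5) U(c=7)]
  23. access W: HIT, count now 6. Cache: [G(c=1) W(c=6) U(c=7)]
  24. access G: HIT, count now 2. Cache: [G(c=2) W(c=6) U(c=7)]
  25. access A: MISS, evict G(c=2). Cache: [A(c=1) W(c=6) U(c=7)]
  26. access G: MISS, evict A(c=1). Cache: [G(c=1) W(c=6) U(c=7)]
  27. access G: HIT, count now 2. Cache: [G(c=2) W(c=6) U(c=7)]
  28. access W: HIT, count now 7. Cache: [G(c=2) U(c=7) W(c=7)]
  29. access A: MISS, evict G(c=2). Cache: [A(c=1) U(c=7) W(c=7)]
  30. access U: HIT, count now 8. Cache: [A(c=1) W(c=7) U(c=8)]
  31. access U: HIT, count now 9. Cache: [A(c=1) W(c=7) U(c=9)]
  32. access G: MISS, evict A(c=1). Cache: [G(c=1) W(c=7) U(c=9)]
  33. access U: HIT, count now 10. Cache: [G(c=1) W(c=7) U(c=10)]
  34. access W: HIT, count now 8. Cache: [G(c=1) W(c=8) U(c=10)]
Total: 22 hits, 12 misses, 9 evictions

Answer: G W U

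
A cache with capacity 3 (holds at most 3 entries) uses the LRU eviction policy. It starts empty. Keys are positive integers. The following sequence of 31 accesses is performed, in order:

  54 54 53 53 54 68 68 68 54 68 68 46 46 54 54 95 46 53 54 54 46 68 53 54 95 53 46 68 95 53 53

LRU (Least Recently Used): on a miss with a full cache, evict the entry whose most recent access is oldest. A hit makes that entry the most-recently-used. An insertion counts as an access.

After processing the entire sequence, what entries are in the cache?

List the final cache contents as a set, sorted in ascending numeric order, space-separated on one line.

Answer: 53 68 95

Derivation:
LRU simulation (capacity=3):
  1. access 54: MISS. Cache (LRU->MRU): [54]
  2. access 54: HIT. Cache (LRU->MRU): [54]
  3. access 53: MISS. Cache (LRU->MRU): [54 53]
  4. access 53: HIT. Cache (LRU->MRU): [54 53]
  5. access 54: HIT. Cache (LRU->MRU): [53 54]
  6. access 68: MISS. Cache (LRU->MRU): [53 54 68]
  7. access 68: HIT. Cache (LRU->MRU): [53 54 68]
  8. access 68: HIT. Cache (LRU->MRU): [53 54 68]
  9. access 54: HIT. Cache (LRU->MRU): [53 68 54]
  10. access 68: HIT. Cache (LRU->MRU): [53 54 68]
  11. access 68: HIT. Cache (LRU->MRU): [53 54 68]
  12. access 46: MISS, evict 53. Cache (LRU->MRU): [54 68 46]
  13. access 46: HIT. Cache (LRU->MRU): [54 68 46]
  14. access 54: HIT. Cache (LRU->MRU): [68 46 54]
  15. access 54: HIT. Cache (LRU->MRU): [68 46 54]
  16. access 95: MISS, evict 68. Cache (LRU->MRU): [46 54 95]
  17. access 46: HIT. Cache (LRU->MRU): [54 95 46]
  18. access 53: MISS, evict 54. Cache (LRU->MRU): [95 46 53]
  19. access 54: MISS, evict 95. Cache (LRU->MRU): [46 53 54]
  20. access 54: HIT. Cache (LRU->MRU): [46 53 54]
  21. access 46: HIT. Cache (LRU->MRU): [53 54 46]
  22. access 68: MISS, evict 53. Cache (LRU->MRU): [54 46 68]
  23. access 53: MISS, evict 54. Cache (LRU->MRU): [46 68 53]
  24. access 54: MISS, evict 46. Cache (LRU->MRU): [68 53 54]
  25. access 95: MISS, evict 68. Cache (LRU->MRU): [53 54 95]
  26. access 53: HIT. Cache (LRU->MRU): [54 95 53]
  27. access 46: MISS, evict 54. Cache (LRU->MRU): [95 53 46]
  28. access 68: MISS, evict 95. Cache (LRU->MRU): [53 46 68]
  29. access 95: MISS, evict 53. Cache (LRU->MRU): [46 68 95]
  30. access 53: MISS, evict 46. Cache (LRU->MRU): [68 95 53]
  31. access 53: HIT. Cache (LRU->MRU): [68 95 53]
Total: 16 hits, 15 misses, 12 evictions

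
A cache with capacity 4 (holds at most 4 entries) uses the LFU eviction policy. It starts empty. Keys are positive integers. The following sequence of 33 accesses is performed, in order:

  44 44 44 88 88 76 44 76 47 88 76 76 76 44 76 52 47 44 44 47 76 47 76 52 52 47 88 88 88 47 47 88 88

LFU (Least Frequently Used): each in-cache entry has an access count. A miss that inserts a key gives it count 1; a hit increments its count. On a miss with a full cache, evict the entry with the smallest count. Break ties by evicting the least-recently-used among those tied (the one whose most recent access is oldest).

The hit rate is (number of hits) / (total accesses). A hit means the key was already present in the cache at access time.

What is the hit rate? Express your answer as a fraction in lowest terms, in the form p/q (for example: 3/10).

Answer: 25/33

Derivation:
LFU simulation (capacity=4):
  1. access 44: MISS. Cache: [44(c=1)]
  2. access 44: HIT, count now 2. Cache: [44(c=2)]
  3. access 44: HIT, count now 3. Cache: [44(c=3)]
  4. access 88: MISS. Cache: [88(c=1) 44(c=3)]
  5. access 88: HIT, count now 2. Cache: [88(c=2) 44(c=3)]
  6. access 76: MISS. Cache: [76(c=1) 88(c=2) 44(c=3)]
  7. access 44: HIT, count now 4. Cache: [76(c=1) 88(c=2) 44(c=4)]
  8. access 76: HIT, count now 2. Cache: [88(c=2) 76(c=2) 44(c=4)]
  9. access 47: MISS. Cache: [47(c=1) 88(c=2) 76(c=2) 44(c=4)]
  10. access 88: HIT, count now 3. Cache: [47(c=1) 76(c=2) 88(c=3) 44(c=4)]
  11. access 76: HIT, count now 3. Cache: [47(c=1) 88(c=3) 76(c=3) 44(c=4)]
  12. access 76: HIT, count now 4. Cache: [47(c=1) 88(c=3) 44(c=4) 76(c=4)]
  13. access 76: HIT, count now 5. Cache: [47(c=1) 88(c=3) 44(c=4) 76(c=5)]
  14. access 44: HIT, count now 5. Cache: [47(c=1) 88(c=3) 76(c=5) 44(c=5)]
  15. access 76: HIT, count now 6. Cache: [47(c=1) 88(c=3) 44(c=5) 76(c=6)]
  16. access 52: MISS, evict 47(c=1). Cache: [52(c=1) 88(c=3) 44(c=5) 76(c=6)]
  17. access 47: MISS, evict 52(c=1). Cache: [47(c=1) 88(c=3) 44(c=5) 76(c=6)]
  18. access 44: HIT, count now 6. Cache: [47(c=1) 88(c=3) 76(c=6) 44(c=6)]
  19. access 44: HIT, count now 7. Cache: [47(c=1) 88(c=3) 76(c=6) 44(c=7)]
  20. access 47: HIT, count now 2. Cache: [47(c=2) 88(c=3) 76(c=6) 44(c=7)]
  21. access 76: HIT, count now 7. Cache: [47(c=2) 88(c=3) 44(c=7) 76(c=7)]
  22. access 47: HIT, count now 3. Cache: [88(c=3) 47(c=3) 44(c=7) 76(c=7)]
  23. access 76: HIT, count now 8. Cache: [88(c=3) 47(c=3) 44(c=7) 76(c=8)]
  24. access 52: MISS, evict 88(c=3). Cache: [52(c=1) 47(c=3) 44(c=7) 76(c=8)]
  25. access 52: HIT, count now 2. Cache: [52(c=2) 47(c=3) 44(c=7) 76(c=8)]
  26. access 47: HIT, count now 4. Cache: [52(c=2) 47(c=4) 44(c=7) 76(c=8)]
  27. access 88: MISS, evict 52(c=2). Cache: [88(c=1) 47(c=4) 44(c=7) 76(c=8)]
  28. access 88: HIT, count now 2. Cache: [88(c=2) 47(c=4) 44(c=7) 76(c=8)]
  29. access 88: HIT, count now 3. Cache: [88(c=3) 47(c=4) 44(c=7) 76(c=8)]
  30. access 47: HIT, count now 5. Cache: [88(c=3) 47(c=5) 44(c=7) 76(c=8)]
  31. access 47: HIT, count now 6. Cache: [88(c=3) 47(c=6) 44(c=7) 76(c=8)]
  32. access 88: HIT, count now 4. Cache: [88(c=4) 47(c=6) 44(c=7) 76(c=8)]
  33. access 88: HIT, count now 5. Cache: [88(c=5) 47(c=6) 44(c=7) 76(c=8)]
Total: 25 hits, 8 misses, 4 evictions

Hit rate = 25/33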